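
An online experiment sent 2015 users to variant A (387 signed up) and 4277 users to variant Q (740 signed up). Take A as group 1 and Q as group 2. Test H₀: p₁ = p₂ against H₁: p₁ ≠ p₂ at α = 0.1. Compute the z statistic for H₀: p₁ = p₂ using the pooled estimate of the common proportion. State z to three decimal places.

z = 1.838

p̂₁ = 387/2015 ≈ 0.19206, p̂₂ = 740/4277 ≈ 0.17302.
Pooled p̂ = (387+740)/(2015+4277) = 1127/6292 = 0.17912.
SE = √(p̂(1−p̂)(1/n₁+1/n₂)) = √(0.17912·0.82088·0.000730087) = √(0.000107347) = 0.01036.
z = (0.19206 − 0.17302)/0.01036 = 0.01904/0.01036 = 1.838.
p-value = 2·P(Z > 1.838) ≈ 0.0661. With α = 0.1, reject H₀.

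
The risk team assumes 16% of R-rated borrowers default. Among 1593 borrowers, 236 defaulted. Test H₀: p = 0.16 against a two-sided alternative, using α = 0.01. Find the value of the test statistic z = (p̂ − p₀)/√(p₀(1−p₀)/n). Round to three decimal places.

z = -1.290

p̂ = 236/1593 = 0.148148.
Standard error under H₀: √(0.16×0.84/1593) = 0.009185.
z = (0.148148 − 0.16)/0.009185 = -0.011852/0.009185 = -1.290.
Two-sided p-value ≈ 2·Φ(−1.290) = 0.1969. With α = 0.01, fail to reject H₀.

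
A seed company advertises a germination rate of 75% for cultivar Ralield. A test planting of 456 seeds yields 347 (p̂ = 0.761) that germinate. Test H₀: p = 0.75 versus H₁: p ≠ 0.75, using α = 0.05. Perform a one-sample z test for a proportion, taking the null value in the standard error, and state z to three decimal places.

z = 0.541

p̂ = 347/456 = 0.760965.
Standard error under H₀: √(0.75×0.25/456) = 0.020278.
z = (0.760965 − 0.75)/0.020278 = 0.010965/0.020278 = 0.541.
p-value = 2·P(Z > 0.541) ≈ 0.5887. With α = 0.05, fail to reject H₀.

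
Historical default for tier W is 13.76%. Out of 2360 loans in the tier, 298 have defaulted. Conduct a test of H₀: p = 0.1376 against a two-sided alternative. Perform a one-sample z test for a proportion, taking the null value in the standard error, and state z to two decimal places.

p̂ = 298/2360 ≈ 0.12627.
Standard error under H₀: √(0.1376×0.8624/2360) = 0.00709.
z = (0.12627 − 0.1376)/0.00709 = -0.01133/0.00709 = -1.60.
Two-sided p-value ≈ 2·Φ(−1.598) = 0.1101.

z = -1.60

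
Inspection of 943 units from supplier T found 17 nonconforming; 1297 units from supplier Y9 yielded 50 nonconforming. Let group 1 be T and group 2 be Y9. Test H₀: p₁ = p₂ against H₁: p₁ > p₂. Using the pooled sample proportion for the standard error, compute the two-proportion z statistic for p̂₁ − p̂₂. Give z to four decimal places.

z = -2.8153

p̂₁ = 17/943 = 0.0180276, p̂₂ = 50/1297 = 0.0385505.
Pooled p̂ = (17+50)/(943+1297) = 67/2240 = 0.0299107.
SE = √(0.0290161 × 0.00183146) = 0.0072898.
z = (0.0180276 − 0.0385505)/0.0072898 = -0.0205229/0.0072898 = -2.8153.
p-value = P(Z > -2.815) ≈ 0.9976.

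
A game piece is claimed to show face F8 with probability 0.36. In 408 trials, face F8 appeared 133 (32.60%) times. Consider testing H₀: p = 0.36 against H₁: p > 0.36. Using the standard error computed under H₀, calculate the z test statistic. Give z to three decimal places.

z = -1.432

p̂ = 133/408 = 0.32598.
Standard error under H₀: √(0.36×0.64/408) = 0.02376.
z = (0.32598 − 0.36)/0.02376 = -0.03402/0.02376 = -1.432.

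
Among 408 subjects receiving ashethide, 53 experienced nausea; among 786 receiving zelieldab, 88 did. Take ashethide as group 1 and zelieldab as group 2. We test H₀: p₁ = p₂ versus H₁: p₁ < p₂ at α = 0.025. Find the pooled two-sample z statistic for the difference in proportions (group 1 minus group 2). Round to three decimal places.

p̂₁ = 53/408 = 0.12990, p̂₂ = 88/786 = 0.11196.
Pooled p̂ = (53+88)/(408+786) = 141/1194 = 0.11809.
SE = √(p̂(1−p̂)(1/n₁+1/n₂)) = √(0.11809·0.88191·0.00372325) = √(0.000387758) = 0.01969.
z = (0.12990 − 0.11196)/0.01969 = 0.01794/0.01969 = 0.911.
p-value = P(Z < 0.911) ≈ 0.8189, so at α = 0.025 we fail to reject H₀.

z = 0.911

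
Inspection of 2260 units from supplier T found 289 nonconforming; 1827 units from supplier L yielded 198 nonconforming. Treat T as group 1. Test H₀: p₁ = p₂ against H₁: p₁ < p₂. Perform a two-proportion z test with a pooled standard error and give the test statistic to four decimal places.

z = 1.9133

p̂₁ = 289/2260 ≈ 0.127876, p̂₂ = 198/1827 ≈ 0.108374.
Pooled p̂ = (289+198)/(2260+1827) = 487/4087 = 0.119158.
SE = √(p̂(1−p̂)(1/n₁+1/n₂)) = √(0.119158·0.880842·0.000989823) = √(0.000103891) = 0.010193.
z = (0.127876 − 0.108374)/0.010193 = 0.019502/0.010193 = 1.9133.
p-value = P(Z < 1.913) ≈ 0.9721.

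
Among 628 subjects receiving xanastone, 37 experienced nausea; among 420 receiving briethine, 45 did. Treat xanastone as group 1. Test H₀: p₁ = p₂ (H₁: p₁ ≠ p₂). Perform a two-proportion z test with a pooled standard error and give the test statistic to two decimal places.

z = -2.85

p̂₁ = 37/628 ≈ 0.0589, p̂₂ = 45/420 ≈ 0.1071.
Pooled p̂ = (37+45)/(628+420) = 82/1048 = 0.0782.
SE = √(p̂(1−p̂)(1/n₁+1/n₂)) = √(0.0782·0.9218·0.00397331) = √(0.000286563) = 0.0169.
z = (0.0589 − 0.1071)/0.0169 = -0.0482/0.0169 = -2.85.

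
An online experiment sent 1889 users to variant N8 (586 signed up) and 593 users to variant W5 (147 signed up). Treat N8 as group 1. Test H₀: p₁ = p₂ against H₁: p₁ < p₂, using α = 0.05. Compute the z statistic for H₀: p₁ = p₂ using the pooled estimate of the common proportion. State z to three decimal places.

p̂₁ = 586/1889 = 0.310217, p̂₂ = 147/593 = 0.247892.
Pooled p̂ = (586+147)/(1889+593) = 733/2482 = 0.295326.
SE = √(p̂(1−p̂)(1/n₁+1/n₂)) = √(0.295326·0.704674·0.00221572) = √(0.000461111) = 0.021473.
z = (0.310217 − 0.247892)/0.021473 = 0.062325/0.021473 = 2.902.
p-value = P(Z < 2.902) ≈ 0.9981. With α = 0.05, fail to reject H₀.

z = 2.902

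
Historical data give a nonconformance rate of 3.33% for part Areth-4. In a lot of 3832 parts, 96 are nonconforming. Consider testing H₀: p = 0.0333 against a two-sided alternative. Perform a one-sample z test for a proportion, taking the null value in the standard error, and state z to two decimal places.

p̂ = 96/3832 = 0.025052.
Standard error under H₀: √(0.0333×0.9667/3832) = 0.002898.
z = (0.025052 − 0.0333)/0.002898 = -0.008248/0.002898 = -2.85.

z = -2.85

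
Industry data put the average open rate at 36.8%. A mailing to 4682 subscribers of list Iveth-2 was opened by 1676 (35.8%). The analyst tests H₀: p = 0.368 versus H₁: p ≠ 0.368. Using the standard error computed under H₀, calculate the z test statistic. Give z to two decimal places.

z = -1.42

p̂ = 1676/4682 = 0.35797.
Standard error under H₀: √(0.368×0.632/4682) = 0.00705.
z = (0.35797 − 0.368)/0.00705 = -0.01003/0.00705 = -1.42.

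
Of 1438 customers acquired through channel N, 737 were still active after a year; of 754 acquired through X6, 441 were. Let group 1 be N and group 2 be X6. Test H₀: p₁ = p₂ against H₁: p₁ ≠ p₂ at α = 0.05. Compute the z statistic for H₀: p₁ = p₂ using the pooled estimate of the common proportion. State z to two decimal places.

p̂₁ = 737/1438 = 0.5125, p̂₂ = 441/754 = 0.5849.
Pooled p̂ = (737+441)/(1438+754) = 1178/2192 = 0.5374.
SE = √(p̂(1−p̂)(1/n₁+1/n₂)) = √(0.5374·0.4626·0.00202167) = √(0.000502588) = 0.0224.
z = (0.5125 − 0.5849)/0.0224 = -0.0724/0.0224 = -3.23.
p-value = 2·P(Z > 3.228) ≈ 0.0012, so at α = 0.05 we reject H₀.

z = -3.23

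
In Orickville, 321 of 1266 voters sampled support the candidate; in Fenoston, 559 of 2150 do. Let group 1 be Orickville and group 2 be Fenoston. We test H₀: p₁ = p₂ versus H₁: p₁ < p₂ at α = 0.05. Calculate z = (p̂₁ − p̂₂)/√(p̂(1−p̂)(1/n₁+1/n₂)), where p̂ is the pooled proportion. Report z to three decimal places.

z = -0.416

p̂₁ = 321/1266 ≈ 0.25355, p̂₂ = 559/2150 ≈ 0.26000.
Pooled p̂ = (321+559)/(1266+2150) = 880/3416 = 0.25761.
SE = √(p̂(1−p̂)(1/n₁+1/n₂)) = √(0.25761·0.74239·0.00125501) = √(0.000240017) = 0.01549.
z = (0.25355 − 0.26000)/0.01549 = -0.00645/0.01549 = -0.416.
p-value = P(Z < -0.416) ≈ 0.3387. With α = 0.05, fail to reject H₀.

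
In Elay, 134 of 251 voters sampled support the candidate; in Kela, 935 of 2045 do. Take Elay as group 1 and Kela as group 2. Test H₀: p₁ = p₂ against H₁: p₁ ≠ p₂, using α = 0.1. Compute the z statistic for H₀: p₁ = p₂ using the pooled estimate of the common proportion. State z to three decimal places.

z = 2.298

p̂₁ = 134/251 ≈ 0.53386, p̂₂ = 935/2045 ≈ 0.45721.
Pooled p̂ = (134+935)/(251+2045) = 1069/2296 = 0.46559.
SE = √(p̂(1−p̂)(1/n₁+1/n₂)) = √(0.46559·0.53441·0.00447306) = √(0.00111297) = 0.03336.
z = (0.53386 − 0.45721)/0.03336 = 0.07665/0.03336 = 2.298.
Two-sided p-value ≈ 2·Φ(−2.298) = 0.0216. With α = 0.1, reject H₀.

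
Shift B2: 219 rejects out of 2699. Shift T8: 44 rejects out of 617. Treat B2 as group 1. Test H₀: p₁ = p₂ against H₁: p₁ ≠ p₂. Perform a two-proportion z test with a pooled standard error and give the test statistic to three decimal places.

z = 0.815

p̂₁ = 219/2699 ≈ 0.08114, p̂₂ = 44/617 ≈ 0.07131.
Pooled p̂ = (219+44)/(2699+617) = 263/3316 = 0.07931.
SE = √(0.073022 × 0.00199125) = 0.01206.
z = (0.08114 − 0.07131)/0.01206 = 0.00983/0.01206 = 0.815.
p-value = 2·P(Z > 0.815) ≈ 0.4150.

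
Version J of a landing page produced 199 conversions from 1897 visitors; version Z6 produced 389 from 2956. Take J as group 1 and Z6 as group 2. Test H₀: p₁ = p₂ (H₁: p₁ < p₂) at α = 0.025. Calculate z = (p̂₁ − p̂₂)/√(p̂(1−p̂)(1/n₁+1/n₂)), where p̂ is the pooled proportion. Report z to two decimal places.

p̂₁ = 199/1897 ≈ 0.1049, p̂₂ = 389/2956 ≈ 0.1316.
Pooled p̂ = (199+389)/(1897+2956) = 588/4853 = 0.1212.
SE = √(0.106482 × 0.000865443) = 0.0096.
z = (0.1049 − 0.1316)/0.0096 = -0.0267/0.0096 = -2.78.
p-value = P(Z < -2.781) ≈ 0.0027, so at α = 0.025 we reject H₀.

z = -2.78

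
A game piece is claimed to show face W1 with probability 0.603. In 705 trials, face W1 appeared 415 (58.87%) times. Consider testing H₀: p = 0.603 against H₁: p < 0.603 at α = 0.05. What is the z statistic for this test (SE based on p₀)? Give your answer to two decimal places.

p̂ = 415/705 = 0.5887.
Standard error under H₀: √(0.603×0.397/705) = 0.0184.
z = (0.5887 − 0.603)/0.0184 = -0.0143/0.0184 = -0.78.
p-value = P(Z < -0.779) ≈ 0.2181, so at α = 0.05 we fail to reject H₀.

z = -0.78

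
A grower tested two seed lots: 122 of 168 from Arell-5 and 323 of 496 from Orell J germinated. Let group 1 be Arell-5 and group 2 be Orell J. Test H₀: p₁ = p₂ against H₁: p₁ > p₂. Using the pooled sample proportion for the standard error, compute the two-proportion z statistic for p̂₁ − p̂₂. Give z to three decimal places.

z = 1.787

p̂₁ = 122/168 ≈ 0.72619, p̂₂ = 323/496 ≈ 0.65121.
Pooled p̂ = (122+323)/(168+496) = 445/664 = 0.67018.
SE = √(p̂(1−p̂)(1/n₁+1/n₂)) = √(0.67018·0.32982·0.00796851) = √(0.00176135) = 0.04197.
z = (0.72619 − 0.65121)/0.04197 = 0.07498/0.04197 = 1.787.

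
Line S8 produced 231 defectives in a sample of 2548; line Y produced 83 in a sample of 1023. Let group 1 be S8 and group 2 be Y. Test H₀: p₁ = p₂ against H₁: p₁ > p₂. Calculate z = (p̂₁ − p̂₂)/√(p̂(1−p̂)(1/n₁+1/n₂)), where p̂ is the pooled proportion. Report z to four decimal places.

p̂₁ = 231/2548 = 0.090659, p̂₂ = 83/1023 = 0.081134.
Pooled p̂ = (231+83)/(2548+1023) = 314/3571 = 0.087931.
SE = √(0.0801988 × 0.00136998) = 0.010482.
z = (0.090659 − 0.081134)/0.010482 = 0.009525/0.010482 = 0.9087.

z = 0.9087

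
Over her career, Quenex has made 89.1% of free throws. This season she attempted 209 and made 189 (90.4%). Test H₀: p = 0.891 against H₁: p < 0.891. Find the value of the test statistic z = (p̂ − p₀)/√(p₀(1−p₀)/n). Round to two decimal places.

z = 0.62

p̂ = 189/209 = 0.9043.
Under H₀, SE = √(0.891·0.109/209) = √(0.000464684) = 0.0216.
z = (0.9043 − 0.891)/0.0216 = 0.0133/0.0216 = 0.62.
p-value = P(Z < 0.617) ≈ 0.7315.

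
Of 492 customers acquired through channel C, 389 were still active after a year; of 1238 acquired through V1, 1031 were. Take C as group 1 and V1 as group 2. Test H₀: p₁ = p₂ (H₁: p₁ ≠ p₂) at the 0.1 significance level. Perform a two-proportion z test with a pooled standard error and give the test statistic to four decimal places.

z = -2.0620

p̂₁ = 389/492 = 0.790650, p̂₂ = 1031/1238 = 0.832795.
Pooled p̂ = (389+1031)/(492+1238) = 1420/1730 = 0.820809.
SE = √(p̂(1−p̂)(1/n₁+1/n₂)) = √(0.820809·0.179191·0.00284027) = √(0.000417752) = 0.020439.
z = (0.790650 − 0.832795)/0.020439 = -0.042145/0.020439 = -2.0620.
p-value = 2·P(Z > 2.062) ≈ 0.0392. With α = 0.1, reject H₀.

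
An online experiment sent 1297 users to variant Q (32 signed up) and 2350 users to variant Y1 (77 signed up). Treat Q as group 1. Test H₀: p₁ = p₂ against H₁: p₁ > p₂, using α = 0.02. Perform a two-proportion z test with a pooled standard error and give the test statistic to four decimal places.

p̂₁ = 32/1297 = 0.0246723, p̂₂ = 77/2350 = 0.0327660.
Pooled p̂ = (32+77)/(1297+2350) = 109/3647 = 0.0298876.
SE = √(0.0289943 × 0.00119654) = 0.0058901.
z = (0.0246723 − 0.0327660)/0.0058901 = -0.0080937/0.0058901 = -1.3741.
p-value = P(Z > -1.374) ≈ 0.9153. With α = 0.02, fail to reject H₀.

z = -1.3741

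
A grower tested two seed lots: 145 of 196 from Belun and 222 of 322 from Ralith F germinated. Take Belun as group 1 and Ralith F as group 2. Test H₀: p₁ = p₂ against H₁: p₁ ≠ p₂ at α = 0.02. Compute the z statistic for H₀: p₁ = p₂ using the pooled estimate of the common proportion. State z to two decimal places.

p̂₁ = 145/196 = 0.7398, p̂₂ = 222/322 = 0.6894.
Pooled p̂ = (145+222)/(196+322) = 367/518 = 0.7085.
SE = √(0.20653 × 0.00820763) = 0.0412.
z = (0.7398 − 0.6894)/0.0412 = 0.0504/0.0412 = 1.22.
Two-sided p-value ≈ 2·Φ(−1.223) = 0.2213. With α = 0.02, fail to reject H₀.

z = 1.22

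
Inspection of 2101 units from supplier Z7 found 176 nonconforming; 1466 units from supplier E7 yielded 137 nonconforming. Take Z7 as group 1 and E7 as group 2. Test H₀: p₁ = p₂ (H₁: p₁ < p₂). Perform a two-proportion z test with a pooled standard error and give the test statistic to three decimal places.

p̂₁ = 176/2101 = 0.083770, p̂₂ = 137/1466 = 0.093452.
Pooled p̂ = (176+137)/(2101+1466) = 313/3567 = 0.087749.
SE = √(p̂(1−p̂)(1/n₁+1/n₂)) = √(0.087749·0.912251·0.00115809) = √(9.27041e-05) = 0.009628.
z = (0.083770 − 0.093452)/0.009628 = -0.009682/0.009628 = -1.006.

z = -1.006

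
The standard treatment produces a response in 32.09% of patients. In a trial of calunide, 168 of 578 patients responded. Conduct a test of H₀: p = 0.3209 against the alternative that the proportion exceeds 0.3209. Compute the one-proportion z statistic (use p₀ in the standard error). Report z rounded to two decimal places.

p̂ = 168/578 = 0.2907.
Under H₀, SE = √(0.3209·0.6791/578) = √(0.00037703) = 0.0194.
z = (0.2907 − 0.3209)/0.0194 = -0.0302/0.0194 = -1.56.

z = -1.56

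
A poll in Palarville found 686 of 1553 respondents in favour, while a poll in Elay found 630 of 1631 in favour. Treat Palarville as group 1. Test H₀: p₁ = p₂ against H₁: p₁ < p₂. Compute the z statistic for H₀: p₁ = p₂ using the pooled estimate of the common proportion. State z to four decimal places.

z = 3.1766

p̂₁ = 686/1553 = 0.441726, p̂₂ = 630/1631 = 0.386266.
Pooled p̂ = (686+630)/(1553+1631) = 1316/3184 = 0.413317.
SE = √(0.242486 × 0.00125704) = 0.017459.
z = (0.441726 − 0.386266)/0.017459 = 0.055460/0.017459 = 3.1766.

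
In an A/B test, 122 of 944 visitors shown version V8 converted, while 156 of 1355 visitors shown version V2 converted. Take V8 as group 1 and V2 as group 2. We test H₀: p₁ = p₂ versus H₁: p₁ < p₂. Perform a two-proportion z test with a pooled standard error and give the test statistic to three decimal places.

z = 1.021

p̂₁ = 122/944 ≈ 0.12924, p̂₂ = 156/1355 ≈ 0.11513.
Pooled p̂ = (122+156)/(944+1355) = 278/2299 = 0.12092.
SE = √(p̂(1−p̂)(1/n₁+1/n₂)) = √(0.12092·0.87908·0.00179733) = √(0.000191056) = 0.01382.
z = (0.12924 − 0.11513)/0.01382 = 0.01411/0.01382 = 1.021.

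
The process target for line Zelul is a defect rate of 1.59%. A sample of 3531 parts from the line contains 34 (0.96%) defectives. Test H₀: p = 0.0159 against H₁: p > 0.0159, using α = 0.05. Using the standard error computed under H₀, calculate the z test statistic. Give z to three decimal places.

p̂ = 34/3531 = 0.009629.
SE = √(p₀(1−p₀)/n) = √(0.015647/3531) = 0.002105.
z = (0.009629 − 0.0159)/0.002105 = -0.006271/0.002105 = -2.979.
p-value = P(Z > -2.979) ≈ 0.9986, so at α = 0.05 we fail to reject H₀.

z = -2.979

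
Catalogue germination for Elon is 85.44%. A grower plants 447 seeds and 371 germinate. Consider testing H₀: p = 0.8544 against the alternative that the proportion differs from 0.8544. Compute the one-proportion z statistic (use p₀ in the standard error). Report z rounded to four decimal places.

p̂ = 371/447 = 0.829978.
Standard error under H₀: √(0.8544×0.1456/447) = 0.016682.
z = (0.829978 − 0.8544)/0.016682 = -0.024422/0.016682 = -1.4640.

z = -1.4640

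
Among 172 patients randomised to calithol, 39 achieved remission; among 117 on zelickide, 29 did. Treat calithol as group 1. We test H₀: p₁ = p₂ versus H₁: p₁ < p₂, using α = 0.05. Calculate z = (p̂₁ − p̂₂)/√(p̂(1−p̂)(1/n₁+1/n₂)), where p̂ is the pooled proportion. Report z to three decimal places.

p̂₁ = 39/172 ≈ 0.226744, p̂₂ = 29/117 ≈ 0.247863.
Pooled p̂ = (39+29)/(172+117) = 68/289 = 0.235294.
SE = √(0.179931 × 0.014361) = 0.050833.
z = (0.226744 − 0.247863)/0.050833 = -0.021119/0.050833 = -0.415.
p-value = P(Z < -0.415) ≈ 0.3389, so at α = 0.05 we fail to reject H₀.

z = -0.415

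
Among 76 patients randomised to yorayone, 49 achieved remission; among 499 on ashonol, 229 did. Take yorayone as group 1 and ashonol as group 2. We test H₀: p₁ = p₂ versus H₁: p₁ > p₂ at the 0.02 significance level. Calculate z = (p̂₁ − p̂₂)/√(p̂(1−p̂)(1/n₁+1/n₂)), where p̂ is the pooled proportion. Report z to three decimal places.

p̂₁ = 49/76 ≈ 0.64474, p̂₂ = 229/499 ≈ 0.45892.
Pooled p̂ = (49+229)/(76+499) = 278/575 = 0.48348.
SE = √(0.249727 × 0.0151619) = 0.06153.
z = (0.64474 − 0.45892)/0.06153 = 0.18582/0.06153 = 3.020.
p-value = P(Z > 3.020) ≈ 0.0013, so at α = 0.02 we reject H₀.

z = 3.020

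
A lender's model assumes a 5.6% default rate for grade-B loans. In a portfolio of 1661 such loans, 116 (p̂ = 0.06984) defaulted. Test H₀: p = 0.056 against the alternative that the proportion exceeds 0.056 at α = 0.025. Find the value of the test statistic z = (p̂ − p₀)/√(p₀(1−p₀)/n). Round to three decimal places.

p̂ = 116/1661 ≈ 0.0698374.
SE = √(p₀(1−p₀)/n) = √(0.052864/1661) = 0.0056415.
z = (0.0698374 − 0.056)/0.0056415 = 0.0138374/0.0056415 = 2.453.
p-value = P(Z > 2.453) ≈ 0.0071. With α = 0.025, reject H₀.

z = 2.453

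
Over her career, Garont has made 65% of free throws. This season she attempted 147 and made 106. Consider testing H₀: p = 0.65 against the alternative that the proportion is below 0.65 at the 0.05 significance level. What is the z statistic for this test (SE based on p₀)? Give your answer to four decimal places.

z = 1.8070

p̂ = 106/147 = 0.721088.
Under H₀, SE = √(0.65·0.35/147) = √(0.00154762) = 0.039340.
z = (0.721088 − 0.65)/0.039340 = 0.071088/0.039340 = 1.8070.
p-value = P(Z < 1.807) ≈ 0.9646; since p > α = 0.05, fail to reject H₀.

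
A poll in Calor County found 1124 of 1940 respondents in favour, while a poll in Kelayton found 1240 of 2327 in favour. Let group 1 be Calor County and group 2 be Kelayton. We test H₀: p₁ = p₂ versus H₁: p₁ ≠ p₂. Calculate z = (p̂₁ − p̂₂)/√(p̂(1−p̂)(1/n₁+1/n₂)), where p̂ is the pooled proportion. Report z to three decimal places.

z = 3.043

p̂₁ = 1124/1940 ≈ 0.579381, p̂₂ = 1240/2327 ≈ 0.532875.
Pooled p̂ = (1124+1240)/(1940+2327) = 2364/4267 = 0.554019.
SE = √(0.247082 × 0.000945202) = 0.015282.
z = (0.579381 − 0.532875)/0.015282 = 0.046506/0.015282 = 3.043.
Two-sided p-value ≈ 2·Φ(−3.043) = 0.0023.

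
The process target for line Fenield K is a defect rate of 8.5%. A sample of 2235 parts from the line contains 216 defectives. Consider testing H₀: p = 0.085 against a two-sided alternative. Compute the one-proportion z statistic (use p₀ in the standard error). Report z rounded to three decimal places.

z = 1.974

p̂ = 216/2235 = 0.096644.
Under H₀, SE = √(0.085·0.915/2235) = √(3.47987e-05) = 0.005899.
z = (0.096644 − 0.085)/0.005899 = 0.011644/0.005899 = 1.974.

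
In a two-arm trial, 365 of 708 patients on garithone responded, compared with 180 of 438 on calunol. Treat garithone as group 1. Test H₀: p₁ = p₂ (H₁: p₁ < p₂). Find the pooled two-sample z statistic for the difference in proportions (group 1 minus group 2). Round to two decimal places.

p̂₁ = 365/708 = 0.5155, p̂₂ = 180/438 = 0.4110.
Pooled p̂ = (365+180)/(708+438) = 545/1146 = 0.4756.
SE = √(0.249403 × 0.00369553) = 0.0304.
z = (0.5155 − 0.4110)/0.0304 = 0.1045/0.0304 = 3.44.
p-value = P(Z < 3.445) ≈ 0.9997.

z = 3.44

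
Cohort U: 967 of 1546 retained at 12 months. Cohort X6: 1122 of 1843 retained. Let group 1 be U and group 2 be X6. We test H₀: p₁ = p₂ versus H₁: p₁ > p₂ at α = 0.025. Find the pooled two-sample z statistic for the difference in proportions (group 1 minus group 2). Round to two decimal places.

z = 1.00

p̂₁ = 967/1546 ≈ 0.62549, p̂₂ = 1122/1843 ≈ 0.60879.
Pooled p̂ = (967+1122)/(1546+1843) = 2089/3389 = 0.61641.
SE = √(0.23645 × 0.00118942) = 0.01677.
z = (0.62549 − 0.60879)/0.01677 = 0.01670/0.01677 = 1.00.
p-value = P(Z > 0.996) ≈ 0.1597. With α = 0.025, fail to reject H₀.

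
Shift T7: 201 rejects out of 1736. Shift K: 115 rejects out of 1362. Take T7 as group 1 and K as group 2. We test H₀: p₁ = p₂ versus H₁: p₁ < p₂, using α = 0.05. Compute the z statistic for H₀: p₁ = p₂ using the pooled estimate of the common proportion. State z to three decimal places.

z = 2.862

p̂₁ = 201/1736 ≈ 0.115783, p̂₂ = 115/1362 ≈ 0.084435.
Pooled p̂ = (201+115)/(1736+1362) = 316/3098 = 0.102001.
SE = √(p̂(1−p̂)(1/n₁+1/n₂)) = √(0.102001·0.897999·0.00131025) = √(0.000120015) = 0.010955.
z = (0.115783 − 0.084435)/0.010955 = 0.031348/0.010955 = 2.862.
p-value = P(Z < 2.862) ≈ 0.9979; since p > α = 0.05, fail to reject H₀.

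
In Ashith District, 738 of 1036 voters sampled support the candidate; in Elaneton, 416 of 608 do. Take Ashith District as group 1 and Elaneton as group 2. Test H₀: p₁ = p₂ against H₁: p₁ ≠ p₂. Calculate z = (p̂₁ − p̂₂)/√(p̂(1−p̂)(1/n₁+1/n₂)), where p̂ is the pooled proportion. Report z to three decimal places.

p̂₁ = 738/1036 = 0.712355, p̂₂ = 416/608 = 0.684211.
Pooled p̂ = (738+416)/(1036+608) = 1154/1644 = 0.701946.
SE = √(p̂(1−p̂)(1/n₁+1/n₂)) = √(0.701946·0.298054·0.00260999) = √(0.000546055) = 0.023368.
z = (0.712355 − 0.684211)/0.023368 = 0.028144/0.023368 = 1.204.
p-value = 2·P(Z > 1.204) ≈ 0.2284.

z = 1.204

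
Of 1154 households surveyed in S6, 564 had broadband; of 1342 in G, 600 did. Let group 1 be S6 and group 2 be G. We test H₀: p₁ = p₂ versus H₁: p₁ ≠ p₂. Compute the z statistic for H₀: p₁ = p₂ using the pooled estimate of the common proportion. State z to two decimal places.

p̂₁ = 564/1154 ≈ 0.4887, p̂₂ = 600/1342 ≈ 0.4471.
Pooled p̂ = (564+600)/(1154+1342) = 1164/2496 = 0.4663.
SE = √(0.248867 × 0.00161171) = 0.0200.
z = (0.4887 − 0.4471)/0.0200 = 0.0416/0.0200 = 2.08.
Two-sided p-value ≈ 2·Φ(−2.079) = 0.0376.

z = 2.08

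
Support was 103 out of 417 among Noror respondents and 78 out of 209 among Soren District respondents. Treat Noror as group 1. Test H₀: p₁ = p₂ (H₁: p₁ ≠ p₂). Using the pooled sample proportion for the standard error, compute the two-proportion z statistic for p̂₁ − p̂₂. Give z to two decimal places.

z = -3.28

p̂₁ = 103/417 = 0.247002, p̂₂ = 78/209 = 0.373206.
Pooled p̂ = (103+78)/(417+209) = 181/626 = 0.289137.
SE = √(0.205537 × 0.00718277) = 0.038423.
z = (0.247002 − 0.373206)/0.038423 = -0.126204/0.038423 = -3.28.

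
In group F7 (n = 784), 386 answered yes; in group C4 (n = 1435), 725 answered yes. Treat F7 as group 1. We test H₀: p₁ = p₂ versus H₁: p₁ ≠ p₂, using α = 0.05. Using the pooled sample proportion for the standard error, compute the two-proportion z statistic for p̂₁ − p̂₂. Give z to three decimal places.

p̂₁ = 386/784 = 0.49235, p̂₂ = 725/1435 = 0.50523.
Pooled p̂ = (386+725)/(784+1435) = 1111/2219 = 0.50068.
SE = √(p̂(1−p̂)(1/n₁+1/n₂)) = √(0.50068·0.49932·0.00197237) = √(0.000493093) = 0.02221.
z = (0.49235 − 0.50523)/0.02221 = -0.01288/0.02221 = -0.580.
Two-sided p-value ≈ 2·Φ(−0.580) = 0.5619. With α = 0.05, fail to reject H₀.

z = -0.580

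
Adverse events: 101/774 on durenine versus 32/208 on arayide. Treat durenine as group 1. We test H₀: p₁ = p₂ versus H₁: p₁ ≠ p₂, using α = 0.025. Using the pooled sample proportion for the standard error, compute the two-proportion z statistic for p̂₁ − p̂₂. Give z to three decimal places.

p̂₁ = 101/774 = 0.13049, p̂₂ = 32/208 = 0.15385.
Pooled p̂ = (101+32)/(774+208) = 133/982 = 0.13544.
SE = √(p̂(1−p̂)(1/n₁+1/n₂)) = √(0.13544·0.86456·0.00609968) = √(0.000714239) = 0.02673.
z = (0.13049 − 0.15385)/0.02673 = -0.02336/0.02673 = -0.874.
p-value = 2·P(Z > 0.874) ≈ 0.3822. With α = 0.025, fail to reject H₀.

z = -0.874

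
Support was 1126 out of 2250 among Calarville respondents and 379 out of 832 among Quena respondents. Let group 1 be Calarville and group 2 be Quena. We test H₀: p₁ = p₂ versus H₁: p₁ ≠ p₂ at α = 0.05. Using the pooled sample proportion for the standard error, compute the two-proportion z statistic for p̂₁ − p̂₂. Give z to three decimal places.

p̂₁ = 1126/2250 ≈ 0.500444, p̂₂ = 379/832 ≈ 0.455529.
Pooled p̂ = (1126+379)/(2250+832) = 1505/3082 = 0.488319.
SE = √(p̂(1−p̂)(1/n₁+1/n₂)) = √(0.488319·0.511681·0.00164637) = √(0.000411367) = 0.020282.
z = (0.500444 − 0.455529)/0.020282 = 0.044915/0.020282 = 2.215.
p-value = 2·P(Z > 2.215) ≈ 0.0268. With α = 0.05, reject H₀.

z = 2.215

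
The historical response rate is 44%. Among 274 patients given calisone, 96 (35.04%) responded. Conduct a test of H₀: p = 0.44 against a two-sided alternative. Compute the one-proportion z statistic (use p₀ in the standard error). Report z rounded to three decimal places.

z = -2.989

p̂ = 96/274 = 0.35036.
SE = √(p₀(1−p₀)/n) = √(0.2464/274) = 0.02999.
z = (0.35036 − 0.44)/0.02999 = -0.08964/0.02999 = -2.989.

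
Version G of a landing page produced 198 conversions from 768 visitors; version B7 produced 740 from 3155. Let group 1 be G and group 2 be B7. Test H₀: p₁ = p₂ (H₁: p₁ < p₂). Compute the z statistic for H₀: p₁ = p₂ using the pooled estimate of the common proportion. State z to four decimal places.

p̂₁ = 198/768 = 0.257812, p̂₂ = 740/3155 = 0.234548.
Pooled p̂ = (198+740)/(768+3155) = 938/3923 = 0.239103.
SE = √(0.181933 × 0.00161904) = 0.017163.
z = (0.257812 − 0.234548)/0.017163 = 0.023264/0.017163 = 1.3555.
p-value = P(Z < 1.356) ≈ 0.9124.

z = 1.3555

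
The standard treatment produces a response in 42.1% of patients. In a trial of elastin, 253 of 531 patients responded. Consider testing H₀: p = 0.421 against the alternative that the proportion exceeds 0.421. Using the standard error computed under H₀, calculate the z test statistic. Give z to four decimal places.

z = 2.5885

p̂ = 253/531 = 0.4764595.
Standard error under H₀: √(0.421×0.579/531) = 0.0214256.
z = (0.4764595 − 0.421)/0.0214256 = 0.0554595/0.0214256 = 2.5885.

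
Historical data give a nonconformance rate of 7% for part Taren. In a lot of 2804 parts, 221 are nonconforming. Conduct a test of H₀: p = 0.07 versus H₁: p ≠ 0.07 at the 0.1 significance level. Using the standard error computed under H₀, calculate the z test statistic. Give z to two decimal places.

p̂ = 221/2804 ≈ 0.0788.
SE = √(p₀(1−p₀)/n) = √(0.0651/2804) = 0.0048.
z = (0.0788 − 0.07)/0.0048 = 0.0088/0.0048 = 1.83.
Two-sided p-value ≈ 2·Φ(−1.830) = 0.0673; since p < α = 0.1, reject H₀.

z = 1.83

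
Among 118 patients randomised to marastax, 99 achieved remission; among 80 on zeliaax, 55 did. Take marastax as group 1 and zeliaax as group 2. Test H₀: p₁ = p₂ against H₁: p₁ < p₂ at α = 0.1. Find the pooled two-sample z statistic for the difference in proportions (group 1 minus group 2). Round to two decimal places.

p̂₁ = 99/118 ≈ 0.8390, p̂₂ = 55/80 ≈ 0.6875.
Pooled p̂ = (99+55)/(118+80) = 154/198 = 0.7778.
SE = √(0.17284 × 0.0209746) = 0.0602.
z = (0.8390 − 0.6875)/0.0602 = 0.1515/0.0602 = 2.52.
p-value = P(Z < 2.516) ≈ 0.9941, so at α = 0.1 we fail to reject H₀.

z = 2.52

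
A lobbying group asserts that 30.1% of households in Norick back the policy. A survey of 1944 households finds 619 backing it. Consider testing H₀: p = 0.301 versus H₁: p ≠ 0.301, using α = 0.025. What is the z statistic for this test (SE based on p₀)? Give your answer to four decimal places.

p̂ = 619/1944 ≈ 0.3184156.
Standard error under H₀: √(0.301×0.699/1944) = 0.0104034.
z = (0.3184156 − 0.301)/0.0104034 = 0.0174156/0.0104034 = 1.6740.
p-value = 2·P(Z > 1.674) ≈ 0.0941. With α = 0.025, fail to reject H₀.

z = 1.6740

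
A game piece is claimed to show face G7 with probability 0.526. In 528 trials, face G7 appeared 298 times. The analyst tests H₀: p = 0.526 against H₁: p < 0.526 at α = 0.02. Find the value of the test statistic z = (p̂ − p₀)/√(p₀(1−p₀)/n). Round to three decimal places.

p̂ = 298/528 ≈ 0.56439.
Standard error under H₀: √(0.526×0.474/528) = 0.02173.
z = (0.56439 − 0.526)/0.02173 = 0.03839/0.02173 = 1.767.
p-value = P(Z < 1.767) ≈ 0.9614, so at α = 0.02 we fail to reject H₀.

z = 1.767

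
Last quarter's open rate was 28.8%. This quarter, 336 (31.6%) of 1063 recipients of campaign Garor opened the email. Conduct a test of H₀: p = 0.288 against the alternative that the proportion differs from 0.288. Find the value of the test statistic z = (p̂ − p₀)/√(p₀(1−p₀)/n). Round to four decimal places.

z = 2.0222

p̂ = 336/1063 = 0.316087.
Under H₀, SE = √(0.288·0.712/1063) = √(0.000192903) = 0.013889.
z = (0.316087 − 0.288)/0.013889 = 0.028087/0.013889 = 2.0222.
p-value = 2·P(Z > 2.022) ≈ 0.0432.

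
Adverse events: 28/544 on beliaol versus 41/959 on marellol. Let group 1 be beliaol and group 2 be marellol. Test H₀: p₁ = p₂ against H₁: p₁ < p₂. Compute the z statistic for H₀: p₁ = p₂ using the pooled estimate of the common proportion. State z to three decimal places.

p̂₁ = 28/544 ≈ 0.05147, p̂₂ = 41/959 ≈ 0.04275.
Pooled p̂ = (28+41)/(544+959) = 69/1503 = 0.04591.
SE = √(p̂(1−p̂)(1/n₁+1/n₂)) = √(0.04591·0.95409·0.00288099) = √(0.000126189) = 0.01123.
z = (0.05147 − 0.04275)/0.01123 = 0.00872/0.01123 = 0.776.

z = 0.776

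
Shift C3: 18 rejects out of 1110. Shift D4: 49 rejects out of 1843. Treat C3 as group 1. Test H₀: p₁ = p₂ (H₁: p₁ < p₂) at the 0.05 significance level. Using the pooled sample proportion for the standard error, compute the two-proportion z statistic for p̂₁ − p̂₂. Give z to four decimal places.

z = -1.8331

p̂₁ = 18/1110 ≈ 0.0162162, p̂₂ = 49/1843 ≈ 0.0265871.
Pooled p̂ = (18+49)/(1110+1843) = 67/2953 = 0.0226888.
SE = √(p̂(1−p̂)(1/n₁+1/n₂)) = √(0.0226888·0.9773112·0.00144349) = √(3.20081e-05) = 0.0056576.
z = (0.0162162 − 0.0265871)/0.0056576 = -0.0103709/0.0056576 = -1.8331.
p-value = P(Z < -1.833) ≈ 0.0334; since p < α = 0.05, reject H₀.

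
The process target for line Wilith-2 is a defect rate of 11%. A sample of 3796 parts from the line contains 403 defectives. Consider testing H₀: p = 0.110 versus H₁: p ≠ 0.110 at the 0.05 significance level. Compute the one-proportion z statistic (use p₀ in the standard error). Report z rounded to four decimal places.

p̂ = 403/3796 ≈ 0.1061644.
Under H₀, SE = √(0.11·0.89/3796) = √(2.57903e-05) = 0.0050784.
z = (0.1061644 − 0.11)/0.0050784 = -0.0038356/0.0050784 = -0.7553.
Two-sided p-value ≈ 2·Φ(−0.755) = 0.4501. With α = 0.05, fail to reject H₀.

z = -0.7553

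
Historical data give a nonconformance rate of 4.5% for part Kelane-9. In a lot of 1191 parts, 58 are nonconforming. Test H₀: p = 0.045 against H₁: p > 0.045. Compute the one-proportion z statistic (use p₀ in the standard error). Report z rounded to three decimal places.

p̂ = 58/1191 = 0.04870.
Under H₀, SE = √(0.045·0.955/1191) = √(3.60831e-05) = 0.00601.
z = (0.04870 − 0.045)/0.00601 = 0.00370/0.00601 = 0.616.

z = 0.616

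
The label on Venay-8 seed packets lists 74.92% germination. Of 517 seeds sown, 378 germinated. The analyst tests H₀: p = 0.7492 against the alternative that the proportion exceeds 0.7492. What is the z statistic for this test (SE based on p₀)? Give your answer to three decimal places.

z = -0.947

p̂ = 378/517 = 0.731141.
SE = √(p₀(1−p₀)/n) = √(0.1879/517) = 0.019064.
z = (0.731141 − 0.7492)/0.019064 = -0.018059/0.019064 = -0.947.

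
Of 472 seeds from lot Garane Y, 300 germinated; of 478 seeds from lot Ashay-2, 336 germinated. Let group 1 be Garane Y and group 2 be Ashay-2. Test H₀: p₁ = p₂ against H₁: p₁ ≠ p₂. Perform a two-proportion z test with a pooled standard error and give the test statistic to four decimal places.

p̂₁ = 300/472 ≈ 0.635593, p̂₂ = 336/478 ≈ 0.702929.
Pooled p̂ = (300+336)/(472+478) = 636/950 = 0.669474.
SE = √(p̂(1−p̂)(1/n₁+1/n₂)) = √(0.669474·0.330526·0.00421069) = √(0.000931737) = 0.030524.
z = (0.635593 − 0.702929)/0.030524 = -0.067336/0.030524 = -2.2060.
p-value = 2·P(Z > 2.206) ≈ 0.0274.

z = -2.2060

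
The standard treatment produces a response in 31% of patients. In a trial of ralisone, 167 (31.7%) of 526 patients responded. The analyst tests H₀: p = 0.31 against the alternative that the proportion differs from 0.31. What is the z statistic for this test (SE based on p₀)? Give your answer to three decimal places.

z = 0.371

p̂ = 167/526 = 0.31749.
SE = √(p₀(1−p₀)/n) = √(0.2139/526) = 0.02017.
z = (0.31749 − 0.31)/0.02017 = 0.00749/0.02017 = 0.371.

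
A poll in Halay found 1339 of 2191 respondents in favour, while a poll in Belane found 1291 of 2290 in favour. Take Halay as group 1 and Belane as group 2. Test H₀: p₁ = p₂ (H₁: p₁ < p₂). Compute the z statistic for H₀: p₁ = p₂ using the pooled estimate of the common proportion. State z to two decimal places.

p̂₁ = 1339/2191 ≈ 0.6111, p̂₂ = 1291/2290 ≈ 0.5638.
Pooled p̂ = (1339+1291)/(2191+2290) = 2630/4481 = 0.5869.
SE = √(p̂(1−p̂)(1/n₁+1/n₂)) = √(0.5869·0.4131·0.000893094) = √(0.000216526) = 0.0147.
z = (0.6111 − 0.5638)/0.0147 = 0.0473/0.0147 = 3.22.
p-value = P(Z < 3.220) ≈ 0.9994.

z = 3.22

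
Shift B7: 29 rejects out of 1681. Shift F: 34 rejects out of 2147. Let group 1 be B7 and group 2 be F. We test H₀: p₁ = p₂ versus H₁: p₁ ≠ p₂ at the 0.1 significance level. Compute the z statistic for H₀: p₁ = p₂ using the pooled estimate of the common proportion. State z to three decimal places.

p̂₁ = 29/1681 ≈ 0.017252, p̂₂ = 34/2147 ≈ 0.015836.
Pooled p̂ = (29+34)/(1681+2147) = 63/3828 = 0.016458.
SE = √(p̂(1−p̂)(1/n₁+1/n₂)) = √(0.016458·0.983542·0.00106065) = √(1.71686e-05) = 0.004143.
z = (0.017252 − 0.015836)/0.004143 = 0.001416/0.004143 = 0.342.
Two-sided p-value ≈ 2·Φ(−0.342) = 0.7326, so at α = 0.1 we fail to reject H₀.

z = 0.342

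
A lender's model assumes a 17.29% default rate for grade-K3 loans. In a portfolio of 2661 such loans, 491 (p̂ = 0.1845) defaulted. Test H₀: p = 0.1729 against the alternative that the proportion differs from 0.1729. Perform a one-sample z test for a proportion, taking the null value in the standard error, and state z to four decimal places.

z = 1.5847

p̂ = 491/2661 = 0.1845171.
Under H₀, SE = √(0.1729·0.8271/2661) = √(5.37413e-05) = 0.0073308.
z = (0.1845171 − 0.1729)/0.0073308 = 0.0116171/0.0073308 = 1.5847.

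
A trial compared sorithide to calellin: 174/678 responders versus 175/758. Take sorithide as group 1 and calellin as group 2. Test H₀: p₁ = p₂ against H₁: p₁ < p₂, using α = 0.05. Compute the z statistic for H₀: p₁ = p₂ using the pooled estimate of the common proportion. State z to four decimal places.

p̂₁ = 174/678 = 0.2566372, p̂₂ = 175/758 = 0.2308707.
Pooled p̂ = (174+175)/(678+758) = 349/1436 = 0.2430362.
SE = √(p̂(1−p̂)(1/n₁+1/n₂)) = √(0.2430362·0.7569638·0.00279419) = √(0.000514046) = 0.0226726.
z = (0.2566372 − 0.2308707)/0.0226726 = 0.0257665/0.0226726 = 1.1365.
p-value = P(Z < 1.136) ≈ 0.8721, so at α = 0.05 we fail to reject H₀.

z = 1.1365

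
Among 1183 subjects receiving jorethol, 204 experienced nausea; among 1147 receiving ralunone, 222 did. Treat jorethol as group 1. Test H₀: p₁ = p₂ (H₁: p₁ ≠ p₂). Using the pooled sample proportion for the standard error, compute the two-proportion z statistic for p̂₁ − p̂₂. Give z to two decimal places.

z = -1.32

p̂₁ = 204/1183 ≈ 0.1724, p̂₂ = 222/1147 ≈ 0.1935.
Pooled p̂ = (204+222)/(1183+1147) = 426/2330 = 0.1828.
SE = √(0.149405 × 0.00171715) = 0.0160.
z = (0.1724 − 0.1935)/0.0160 = -0.0211/0.0160 = -1.32.
p-value = 2·P(Z > 1.318) ≈ 0.1876.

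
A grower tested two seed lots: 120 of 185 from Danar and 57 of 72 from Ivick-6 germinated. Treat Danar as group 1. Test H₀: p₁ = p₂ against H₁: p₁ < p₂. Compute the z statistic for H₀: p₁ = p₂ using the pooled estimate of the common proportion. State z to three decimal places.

z = -2.224

p̂₁ = 120/185 = 0.64865, p̂₂ = 57/72 = 0.79167.
Pooled p̂ = (120+57)/(185+72) = 177/257 = 0.68872.
SE = √(0.214386 × 0.0192943) = 0.06432.
z = (0.64865 − 0.79167)/0.06432 = -0.14302/0.06432 = -2.224.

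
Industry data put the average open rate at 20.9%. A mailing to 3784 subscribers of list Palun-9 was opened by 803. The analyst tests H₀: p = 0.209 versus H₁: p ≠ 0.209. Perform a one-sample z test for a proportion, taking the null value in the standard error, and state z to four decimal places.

z = 0.4855

p̂ = 803/3784 = 0.212209.
Standard error under H₀: √(0.209×0.791/3784) = 0.006610.
z = (0.212209 − 0.209)/0.006610 = 0.003209/0.006610 = 0.4855.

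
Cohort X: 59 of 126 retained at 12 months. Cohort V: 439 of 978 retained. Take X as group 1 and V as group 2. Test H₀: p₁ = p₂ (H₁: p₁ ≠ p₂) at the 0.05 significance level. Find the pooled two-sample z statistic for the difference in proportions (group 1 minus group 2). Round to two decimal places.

p̂₁ = 59/126 ≈ 0.4683, p̂₂ = 439/978 ≈ 0.4489.
Pooled p̂ = (59+439)/(126+978) = 498/1104 = 0.4511.
SE = √(0.247608 × 0.008959) = 0.0471.
z = (0.4683 − 0.4489)/0.0471 = 0.0194/0.0471 = 0.41.
p-value = 2·P(Z > 0.411) ≈ 0.6807; since p > α = 0.05, fail to reject H₀.

z = 0.41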